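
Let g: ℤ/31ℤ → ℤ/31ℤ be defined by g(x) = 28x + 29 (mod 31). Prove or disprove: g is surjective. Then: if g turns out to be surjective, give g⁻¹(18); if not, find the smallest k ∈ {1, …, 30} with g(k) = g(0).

14

Since gcd(28, 31) = 1, 28 is invertible modulo 31. Euclid's algorithm: 31 = 1·28 + 3, 28 = 9·3 + 1; back-substituting gives 1 = 10·28 − 9·31, so 28⁻¹ ≡ 10 (mod 31).
Then y ↦ 10(y − 29) is a two-sided inverse to g, so every y ∈ ℤ/31ℤ has a preimage.
So g is surjective.
Since g is surjective, we compute g⁻¹(18): solve 28x + 29 ≡ 18 (mod 31), i.e. 28x ≡ 20 (mod 31).
Multiplying by 28⁻¹ = 10 gives x ≡ 10·20 = 200 = 6·31 + 14 ≡ 14 (mod 31).
Check: g(14) = 28·14 + 29 = 421 = 13·31 + 18 ≡ 18 (mod 31).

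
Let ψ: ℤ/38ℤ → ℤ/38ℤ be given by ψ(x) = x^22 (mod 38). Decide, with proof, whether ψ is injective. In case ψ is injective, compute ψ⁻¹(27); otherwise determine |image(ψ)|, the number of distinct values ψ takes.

ψ(18): Repeated squaring mod 38: 18^1 ≡ 18, 18^2 ≡ 18² = 324 ≡ 20, 18^4 ≡ 20² = 400 ≡ 20, 18^8 ≡ 20² = 400 ≡ 20, 18^16 ≡ 20² = 400 ≡ 20. Since 22 = 16 + 4 + 2, 18^22 ≡ 20·20·20: 20·20 = 400 ≡ 20, then 20·20 = 400 ≡ 20. So 18^22 ≡ 20 (mod 38).
ψ(20): Repeated squaring mod 38: 20^1 ≡ 20, 20^2 ≡ 20² = 400 ≡ 20, 20^4 ≡ 20² = 400 ≡ 20, 20^8 ≡ 20² = 400 ≡ 20, 20^16 ≡ 20² = 400 ≡ 20. Since 22 = 16 + 4 + 2, 20^22 ≡ 20·20·20: 20·20 = 400 ≡ 20, then 20·20 = 400 ≡ 20. So 20^22 ≡ 20 (mod 38).
So ψ(18) = ψ(20) = 20 while 18 ≠ 20, thus ψ is not injective.
Since ψ is not injective, we determine |image(ψ)|. Computing x^22 mod 38 for each x (by repeated squaring, reducing mod 38 at every step), the values ψ(0), ψ(1), …, ψ(37) are: 0, 1, 16, 5, 28, 17, 4, 7, 30, 25, 6, 11, 26, 23, 36, 9, 24, 35, 20, 19, 20, 35, 24, 9, 36, 23, 26, 11, 6, 25, 30, 7, 4, 17, 28, 5, 16, 1.
The distinct values are {0, 1, 4, 5, 6, 7, 9, 11, 16, 17, 19, 20, 23, 24, 25, 26, 28, 30, 35, 36}; there are 20 of them.

20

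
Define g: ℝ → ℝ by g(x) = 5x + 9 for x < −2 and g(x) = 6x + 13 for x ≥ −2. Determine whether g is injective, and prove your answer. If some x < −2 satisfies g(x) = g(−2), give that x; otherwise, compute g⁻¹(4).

-3/2

Both pieces are strictly increasing (slopes 5 and 6), so each is injective on its own interval.
The left piece maps (−∞, −2) onto (−∞, −1); the right piece maps [−2, ∞) onto [1, ∞).
These images are disjoint, so no value is attained by both pieces. So g is injective.
Because the two images are disjoint, no x < −2 has g(x) = g(−2), so we compute g⁻¹(4): 4 lies in [1, ∞), so solve 6x + 13 = 4: x = (4 − 13)/6 = −3/2.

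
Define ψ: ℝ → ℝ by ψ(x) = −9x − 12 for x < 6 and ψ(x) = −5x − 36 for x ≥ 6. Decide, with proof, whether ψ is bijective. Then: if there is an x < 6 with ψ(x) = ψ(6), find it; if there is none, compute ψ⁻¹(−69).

Both pieces are strictly decreasing (slopes −9 and −5), so each is injective on its own interval.
The left piece maps (−∞, 6) onto (−66, ∞); the right piece maps [6, ∞) onto (−∞, −66].
Since −66 = −66, the images partition ℝ: ψ is injective and surjective, hence bijective.
Because the two images are disjoint, no x < 6 has ψ(x) = ψ(6), so we compute ψ⁻¹(−69): −69 lies in (−∞, −66], so solve −5x − 36 = −69: x = (−69 + 36)/(−5) = 33/5.

33/5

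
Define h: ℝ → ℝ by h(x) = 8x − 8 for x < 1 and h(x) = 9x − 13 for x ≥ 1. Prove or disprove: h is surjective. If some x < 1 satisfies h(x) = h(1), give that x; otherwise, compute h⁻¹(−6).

Both pieces are strictly increasing (slopes 8 and 9), so each is injective on its own interval.
The left piece maps (−∞, 1) onto (−∞, 0); the right piece maps [1, ∞) onto [−4, ∞).
The union (−∞, 0) ∪ [−4, ∞) covers ℝ, so h is surjective.
For the follow-up: the images overlap, so an x < 1 with h(x) = h(1) exists. h(1) = −4; solving 8x − 8 = −4 for x < 1 gives x = (−4 + 8)/8 = 1/2.

1/2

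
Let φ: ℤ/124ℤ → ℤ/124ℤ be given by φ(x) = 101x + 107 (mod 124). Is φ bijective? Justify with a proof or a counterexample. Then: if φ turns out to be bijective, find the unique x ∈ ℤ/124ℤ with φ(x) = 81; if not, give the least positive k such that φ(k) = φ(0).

82

If φ(u) = φ(v), then 101u ≡ 101v (mod 124). Because gcd(101, 124) = 1, we may cancel 101 to get u ≡ v (mod 124).
We now compute 101⁻¹ mod 124 explicitly. Euclid's algorithm: 124 = 1·101 + 23, 101 = 4·23 + 9, 23 = 2·9 + 5, 9 = 1·5 + 4, 5 = 1·4 + 1; back-substituting gives 1 = 97·101 − 79·124, so 101⁻¹ ≡ 97 (mod 124).
For any y ∈ ℤ/124ℤ, x = 97(y − 107) mod 124 satisfies φ(x) = 101·97(y − 107) + 107 ≡ y (since 101·97 ≡ 1 mod 124). So every y has a preimage.
Therefore φ is bijective.
Since φ is bijective, we find φ⁻¹(81): we need 101x ≡ 81 − 107 ≡ 98 (mod 124). Using 101⁻¹ = 97: x ≡ 97·98 = 9506 = 76·124 + 82, so x = 82.
Check: φ(82) = 101·82 + 107 = 8389 = 67·124 + 81 ≡ 81 (mod 124).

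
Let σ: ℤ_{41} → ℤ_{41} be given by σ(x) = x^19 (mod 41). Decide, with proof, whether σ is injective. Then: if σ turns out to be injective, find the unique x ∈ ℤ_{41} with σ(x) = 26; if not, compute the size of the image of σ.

Since 41 is prime, the nonzero elements of ℤ_{41} form a cyclic group of order 40.
As gcd(19, 40) = 1, raising to the 19th power is a bijection on this group: if a^19 ≡ b^19 then (ab^{−1})^19 = 1, and the only element of order dividing gcd(19, 40) = 1 is 1, so a = b.
With σ(0) = 0 this makes σ injective on all of ℤ_{41}, hence bijective (finite equal-size domain and codomain). In particular σ is injective.
Since σ is injective, we find the preimage of 26. The inverse of x ↦ x^19 on (ℤ_{41})^× is x ↦ x^19, because 19·19 = 361 = 9·40 + 1 ≡ 1 (mod 40) and x^{40} = 1 for x ≠ 0 (Fermat). So σ⁻¹(26) = 26^19 mod 41.
Repeated squaring mod 41: 26^1 ≡ 26, 26^2 ≡ 26² = 676 ≡ 20, 26^4 ≡ 20² = 400 ≡ 31, 26^8 ≡ 31² = 961 ≡ 18, 26^16 ≡ 18² = 324 ≡ 37. Since 19 = 16 + 2 + 1, 26^19 ≡ 37·20·26: 37·20 = 740 ≡ 2, then 2·26 = 52 ≡ 11. So 26^19 ≡ 11 (mod 41).
Hence σ⁻¹(26) = 11.

11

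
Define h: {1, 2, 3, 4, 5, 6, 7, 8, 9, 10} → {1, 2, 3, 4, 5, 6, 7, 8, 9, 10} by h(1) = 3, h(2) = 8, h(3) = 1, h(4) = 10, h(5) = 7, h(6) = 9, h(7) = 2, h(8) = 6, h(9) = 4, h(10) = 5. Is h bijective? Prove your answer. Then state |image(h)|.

The values 3, 8, 1, 10, 7, 9, 2, 6, 4, 5 are a permutation of {1, 2, 3, 4, 5, 6, 7, 8, 9, 10}: each element appears exactly once.
So h is injective and surjective, hence bijective.
The image of h is {1, 2, 3, 4, 5, 6, 7, 8, 9, 10}, which has 10 elements.

10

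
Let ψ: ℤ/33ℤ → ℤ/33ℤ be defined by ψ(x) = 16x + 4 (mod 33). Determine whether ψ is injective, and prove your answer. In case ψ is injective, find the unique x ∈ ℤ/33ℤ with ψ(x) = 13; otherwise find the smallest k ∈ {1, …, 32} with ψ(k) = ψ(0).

Suppose ψ(x_1) = ψ(x_2) in ℤ/33ℤ. Then 16x_1 + 4 ≡ 16x_2 + 4 (mod 33), hence 16(x_1 − x_2) ≡ 0 (mod 33).
Since gcd(16, 33) = 1, 16 is invertible modulo 33, so x_1 − x_2 ≡ 0 (mod 33), i.e. x_1 = x_2.
Thus ψ is injective.
We now compute 16⁻¹ mod 33 explicitly. Euclid's algorithm: 33 = 2·16 + 1; back-substituting gives 1 = 31·16 − 15·33, so 16⁻¹ ≡ 31 (mod 33).
Since ψ is injective, we find ψ⁻¹(13): we need 16x ≡ 13 − 4 ≡ 9 (mod 33). Using 16⁻¹ = 31: x ≡ 31·9 = 279 = 8·33 + 15, so x = 15.
Check: ψ(15) = 16·15 + 4 = 244 = 7·33 + 13 ≡ 13 (mod 33).

15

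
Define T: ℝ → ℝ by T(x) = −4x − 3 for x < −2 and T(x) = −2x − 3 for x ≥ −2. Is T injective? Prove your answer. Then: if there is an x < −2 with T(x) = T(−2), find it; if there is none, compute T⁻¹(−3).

Both pieces are strictly decreasing (slopes −4 and −2), so each is injective on its own interval.
The left piece maps (−∞, −2) onto (5, ∞); the right piece maps [−2, ∞) onto (−∞, 1].
These images are disjoint, so no value is attained by both pieces. Therefore T is injective.
Because the two images are disjoint, no x < −2 has T(x) = T(−2), so we compute T⁻¹(−3): −3 lies in (−∞, 1], so solve −2x − 3 = −3: x = (−3 + 3)/(−2) = 0.

0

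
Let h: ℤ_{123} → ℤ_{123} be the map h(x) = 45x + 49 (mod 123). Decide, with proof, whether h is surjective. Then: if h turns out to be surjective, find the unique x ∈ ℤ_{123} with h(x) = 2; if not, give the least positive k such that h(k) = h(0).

Recall: h is surjective if every y in the codomain equals h(x) for some x in the domain.
Since gcd(45, 123) = 3, we have 45x ≡ 0 (mod 3) for all x, so h(x) ≡ 1 (mod 3).
But 0 ≢ 1 (mod 3), so 0 ∈ ℤ_{123} has no preimage. So h is not surjective.
Since h is not surjective, we find the least positive k with h(k) = h(0): this means 45k ≡ 0 (mod 123), i.e. 123 ∣ 45k. Since gcd(45, 123) = 3, dividing through by 3 this holds exactly when 41 ∣ 15k, and as gcd(15, 41) = 1, exactly when 41 ∣ k.
The smallest positive such k is 41.

41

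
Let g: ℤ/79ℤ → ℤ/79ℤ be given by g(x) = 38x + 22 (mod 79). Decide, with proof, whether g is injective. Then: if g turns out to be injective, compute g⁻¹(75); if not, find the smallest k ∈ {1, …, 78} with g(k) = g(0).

70

Recall that g is injective if g(a) = g(b) implies a = b.
If g(a) = g(b), then 38a ≡ 38b (mod 79). Because gcd(38, 79) = 1, we may cancel 38 to get a ≡ b (mod 79).
Hence g is injective.
We now compute 38⁻¹ mod 79 explicitly. Euclid's algorithm: 79 = 2·38 + 3, 38 = 12·3 + 2, 3 = 1·2 + 1; back-substituting gives 1 = 52·38 − 25·79, so 38⁻¹ ≡ 52 (mod 79).
Since g is injective, we compute g⁻¹(75): solve 38x + 22 ≡ 75 (mod 79), i.e. 38x ≡ 53 (mod 79).
Multiplying by 38⁻¹ = 52 gives x ≡ 52·53 = 2756 = 34·79 + 70 ≡ 70 (mod 79).
Check: g(70) = 38·70 + 22 = 2682 = 33·79 + 75 ≡ 75 (mod 79).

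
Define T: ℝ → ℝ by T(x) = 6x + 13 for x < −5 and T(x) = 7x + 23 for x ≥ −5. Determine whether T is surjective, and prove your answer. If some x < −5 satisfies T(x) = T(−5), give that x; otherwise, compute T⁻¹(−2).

Both pieces are strictly increasing (slopes 6 and 7), so each is injective on its own interval.
The left piece maps (−∞, −5) onto (−∞, −17); the right piece maps [−5, ∞) onto [−12, ∞).
The union (−∞, −17) ∪ [−12, ∞) omits the interval between −17 and −12; in particular −17 has no preimage. So T is not surjective.
Because the two images are disjoint, no x < −5 has T(x) = T(−5), so we compute T⁻¹(−2): −2 lies in [−12, ∞), so solve 7x + 23 = −2: x = (−2 − 23)/7 = −25/7.

-25/7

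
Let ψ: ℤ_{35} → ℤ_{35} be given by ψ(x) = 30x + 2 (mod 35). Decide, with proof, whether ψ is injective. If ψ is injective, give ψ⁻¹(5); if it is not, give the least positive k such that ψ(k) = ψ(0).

7

Recall that ψ is injective if ψ(a) = ψ(b) implies a = b.
We have gcd(30, 35) = 5 > 1. Taking a = 0 and b = 7: ψ(0) = 2 and ψ(7) = 30·7 + 2 = 212 ≡ 2 (mod 35).
So ψ(0) = ψ(7) while 0 ≠ 7, hence ψ is not injective.
Since ψ is not injective, we find the least positive k with ψ(k) = ψ(0): this means 30k ≡ 0 (mod 35), i.e. 35 ∣ 30k. Since gcd(30, 35) = 5, dividing through by 5 this holds exactly when 7 ∣ 6k, and as gcd(6, 7) = 1, exactly when 7 ∣ k.
The smallest positive such k is 7.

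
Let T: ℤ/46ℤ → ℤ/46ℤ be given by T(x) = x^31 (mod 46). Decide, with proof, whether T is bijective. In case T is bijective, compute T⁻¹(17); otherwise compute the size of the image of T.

Computing x^31 mod 46 for each x (by repeated squaring, reducing mod 46 at every step), the values T(0), T(1), …, T(45) are: 0, 1, 6, 41, 36, 11, 16, 15, 32, 25, 20, 19, 4, 3, 44, 37, 8, 7, 12, 33, 28, 17, 22, 23, 24, 29, 18, 13, 34, 39, 38, 9, 2, 43, 42, 27, 26, 21, 14, 31, 30, 35, 10, 5, 40, 45.
Every element of ℤ/46ℤ appears exactly once in this list, so T is a bijection, and in particular bijective.
Since T is bijective, we read off the preimage of 17 from the same table: T(21) = 17, so T⁻¹(17) = 21.

21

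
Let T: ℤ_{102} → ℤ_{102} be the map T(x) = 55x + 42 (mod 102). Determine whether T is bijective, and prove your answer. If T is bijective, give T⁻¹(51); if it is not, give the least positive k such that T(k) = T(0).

15

If T(s) = T(t), then 55s ≡ 55t (mod 102). Because gcd(55, 102) = 1, we may cancel 55 to get s ≡ t (mod 102).
We now compute 55⁻¹ mod 102 explicitly. Euclid's algorithm: 102 = 1·55 + 47, 55 = 1·47 + 8, 47 = 5·8 + 7, 8 = 1·7 + 1; back-substituting gives 1 = 13·55 − 7·102, so 55⁻¹ ≡ 13 (mod 102).
For any y ∈ ℤ_{102}, x = 13(y − 42) mod 102 satisfies T(x) = 55·13(y − 42) + 42 ≡ y (since 55·13 ≡ 1 mod 102). So every y has a preimage.
Hence T is bijective.
Since T is bijective, we compute T⁻¹(51): solve 55x + 42 ≡ 51 (mod 102), i.e. 55x ≡ 9 (mod 102).
Multiplying by 55⁻¹ = 13 gives x ≡ 13·9 = 117 = 1·102 + 15 ≡ 15 (mod 102).
Check: T(15) = 55·15 + 42 = 867 = 8·102 + 51 ≡ 51 (mod 102).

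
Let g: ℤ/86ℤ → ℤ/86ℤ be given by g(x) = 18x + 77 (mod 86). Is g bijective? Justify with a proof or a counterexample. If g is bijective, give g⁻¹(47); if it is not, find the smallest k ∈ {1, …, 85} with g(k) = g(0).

We have gcd(18, 86) = 2 > 1. Taking s = 0 and t = 43: g(0) = 77 and g(43) = 18·43 + 77 = 851 ≡ 77 (mod 86).
So g(0) = g(43) while 0 ≠ 43, hence g is not injective, hence not bijective.
Since g is not bijective, we find the least positive k with g(k) = g(0): this means 18k ≡ 0 (mod 86), i.e. 86 ∣ 18k. Since gcd(18, 86) = 2, dividing through by 2 this holds exactly when 43 ∣ 9k, and as gcd(9, 43) = 1, exactly when 43 ∣ k.
The smallest positive such k is 43.

43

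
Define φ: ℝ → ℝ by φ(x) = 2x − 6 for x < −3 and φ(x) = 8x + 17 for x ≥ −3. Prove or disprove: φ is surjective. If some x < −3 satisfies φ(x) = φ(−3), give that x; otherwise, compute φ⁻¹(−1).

Both pieces are strictly increasing (slopes 2 and 8), so each is injective on its own interval.
The left piece maps (−∞, −3) onto (−∞, −12); the right piece maps [−3, ∞) onto [−7, ∞).
The union (−∞, −12) ∪ [−7, ∞) omits the interval between −12 and −7; in particular −12 has no preimage. So φ is not surjective.
Because the two images are disjoint, no x < −3 has φ(x) = φ(−3), so we compute φ⁻¹(−1): −1 lies in [−7, ∞), so solve 8x + 17 = −1: x = (−1 − 17)/8 = −9/4.

-9/4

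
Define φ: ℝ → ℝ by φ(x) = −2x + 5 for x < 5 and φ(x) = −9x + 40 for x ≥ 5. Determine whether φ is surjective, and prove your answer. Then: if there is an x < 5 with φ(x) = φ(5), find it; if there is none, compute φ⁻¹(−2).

Both pieces are strictly decreasing (slopes −2 and −9), so each is injective on its own interval.
The left piece maps (−∞, 5) onto (−5, ∞); the right piece maps [5, ∞) onto (−∞, −5].
These images together cover ℝ, so φ is surjective.
Because the two images are disjoint, no x < 5 has φ(x) = φ(5), so we compute φ⁻¹(−2): −2 lies in (−5, ∞), so solve −2x + 5 = −2: x = (−2 − 5)/(−2) = 7/2.

7/2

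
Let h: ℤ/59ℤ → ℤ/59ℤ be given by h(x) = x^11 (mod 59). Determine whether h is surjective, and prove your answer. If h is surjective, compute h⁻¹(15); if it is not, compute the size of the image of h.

9

Since 59 is prime, the nonzero elements of ℤ/59ℤ form a cyclic group of order 58.
As gcd(11, 58) = 1, raising to the 11th power is a bijection on this group: if x_1^11 ≡ x_2^11 then (x_1x_2^{−1})^11 = 1, and the only element of order dividing gcd(11, 58) = 1 is 1, so x_1 = x_2.
With h(0) = 0 this makes h injective on all of ℤ/59ℤ, hence bijective (finite equal-size domain and codomain). In particular h is surjective.
Since h is surjective, we find the preimage of 15. The inverse of x ↦ x^11 on (ℤ/59ℤ)^× is x ↦ x^37, because 11·37 = 407 = 7·58 + 1 ≡ 1 (mod 58) and x^{58} = 1 for x ≠ 0 (Fermat). So h⁻¹(15) = 15^37 mod 59.
Repeated squaring mod 59: 15^1 ≡ 15, 15^2 ≡ 15² = 225 ≡ 48, 15^4 ≡ 48² = 2304 ≡ 3, 15^8 ≡ 3² = 9, 15^16 ≡ 9² = 81 ≡ 22, 15^32 ≡ 22² = 484 ≡ 12. Since 37 = 32 + 4 + 1, 15^37 ≡ 12·3·15: 12·3 = 36, then 36·15 = 540 ≡ 9. So 15^37 ≡ 9 (mod 59).
Hence h⁻¹(15) = 9.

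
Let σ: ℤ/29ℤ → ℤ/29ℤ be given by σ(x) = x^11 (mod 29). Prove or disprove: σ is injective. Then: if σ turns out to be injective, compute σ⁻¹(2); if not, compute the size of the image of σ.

10

Since 29 is prime, the nonzero elements of ℤ/29ℤ form a cyclic group of order 28.
As gcd(11, 28) = 1, raising to the 11th power is a bijection on this group: if u^11 ≡ v^11 then (uv^{−1})^11 = 1, and the only element of order dividing gcd(11, 28) = 1 is 1, so u = v.
With σ(0) = 0 this makes σ injective on all of ℤ/29ℤ, hence bijective (finite equal-size domain and codomain). In particular σ is injective.
Since σ is injective, we find the preimage of 2. The inverse of x ↦ x^11 on (ℤ/29ℤ)^× is x ↦ x^23, because 11·23 = 253 = 9·28 + 1 ≡ 1 (mod 28) and x^{28} = 1 for x ≠ 0 (Fermat). So σ⁻¹(2) = 2^23 mod 29.
Repeated squaring mod 29: 2^1 ≡ 2, 2^2 ≡ 2² = 4, 2^4 ≡ 4² = 16, 2^8 ≡ 16² = 256 ≡ 24, 2^16 ≡ 24² = 576 ≡ 25. Since 23 = 16 + 4 + 2 + 1, 2^23 ≡ 25·16·4·2: 25·16 = 400 ≡ 23, then 23·4 = 92 ≡ 5, then 5·2 = 10. So 2^23 ≡ 10 (mod 29).
Hence σ⁻¹(2) = 10.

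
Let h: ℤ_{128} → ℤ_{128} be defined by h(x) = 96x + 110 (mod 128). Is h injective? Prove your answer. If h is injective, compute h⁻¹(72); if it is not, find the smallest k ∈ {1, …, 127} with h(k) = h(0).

Recall that injectivity means: for all u, v in the domain, h(u) = h(v) implies u = v.
We have gcd(96, 128) = 32 > 1. Taking u = 0 and v = 4: h(0) = 110 and h(4) = 96·4 + 110 = 494 ≡ 110 (mod 128).
So h(0) = h(4) while 0 ≠ 4, therefore h is not injective.
Since h is not injective, we find the least positive k with h(k) = h(0): this means 96k ≡ 0 (mod 128), i.e. 128 ∣ 96k. Since gcd(96, 128) = 32, dividing through by 32 this holds exactly when 4 ∣ 3k, and as gcd(3, 4) = 1, exactly when 4 ∣ k.
The smallest positive such k is 4.

4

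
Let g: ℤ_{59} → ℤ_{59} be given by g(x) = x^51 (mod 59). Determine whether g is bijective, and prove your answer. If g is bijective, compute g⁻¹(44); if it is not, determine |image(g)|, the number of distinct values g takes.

Since 59 is prime, the nonzero elements of ℤ_{59} form a cyclic group of order 58.
As gcd(51, 58) = 1, raising to the 51st power is a bijection on this group: if a^51 ≡ b^51 then (ab^{−1})^51 = 1, and the only element of order dividing gcd(51, 58) = 1 is 1, so a = b.
With g(0) = 0 this makes g injective on all of ℤ_{59}, hence bijective (finite equal-size domain and codomain). In particular g is bijective.
Since g is bijective, we find the preimage of 44. The inverse of x ↦ x^51 on (ℤ_{59})^× is x ↦ x^33, because 51·33 = 1683 = 29·58 + 1 ≡ 1 (mod 58) and x^{58} = 1 for x ≠ 0 (Fermat). So g⁻¹(44) = 44^33 mod 59.
Repeated squaring mod 59: 44^1 ≡ 44, 44^2 ≡ 44² = 1936 ≡ 48, 44^4 ≡ 48² = 2304 ≡ 3, 44^8 ≡ 3² = 9, 44^16 ≡ 9² = 81 ≡ 22, 44^32 ≡ 22² = 484 ≡ 12. Since 33 = 32 + 1, 44^33 ≡ 12·44: 12·44 = 528 ≡ 56. So 44^33 ≡ 56 (mod 59).
Hence g⁻¹(44) = 56.

56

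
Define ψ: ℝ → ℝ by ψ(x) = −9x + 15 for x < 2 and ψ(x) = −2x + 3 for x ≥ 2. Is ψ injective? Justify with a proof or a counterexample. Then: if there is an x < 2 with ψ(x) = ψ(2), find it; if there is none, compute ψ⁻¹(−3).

16/9

Both pieces are strictly decreasing (slopes −9 and −2), so each is injective on its own interval.
The left piece maps (−∞, 2) onto (−3, ∞); the right piece maps [2, ∞) onto (−∞, −1].
These images overlap. In particular ψ(2) = −1 (right piece), and solving −9x + 15 = −1 on the left piece gives x = 16/9 < 2.
So ψ(16/9) = ψ(2) with 16/9 ≠ 2, and ψ is not injective. This x = 16/9 is the requested value below 2.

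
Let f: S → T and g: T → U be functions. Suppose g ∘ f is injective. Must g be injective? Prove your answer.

not injective

No. Take S = {0}, T = {0, 1, 2}, U = {0, 1, 2}, f(a) = a for each a ∈ S, and g(b) = 1 if b ∈ {1, 2} else g(b) = b.
Then g ∘ f = f is injective (S ⊂ T and f is the inclusion), but g(1) = g(2) = 1 with 1 ≠ 2, so g is not injective.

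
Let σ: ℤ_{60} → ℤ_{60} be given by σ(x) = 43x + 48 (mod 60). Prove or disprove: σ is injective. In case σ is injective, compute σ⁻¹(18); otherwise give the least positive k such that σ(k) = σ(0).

30

If σ(s) = σ(t), then 43s ≡ 43t (mod 60). Because gcd(43, 60) = 1, we may cancel 43 to get s ≡ t (mod 60).
Thus σ is injective.
We now compute 43⁻¹ mod 60 explicitly. Euclid's algorithm: 60 = 1·43 + 17, 43 = 2·17 + 9, 17 = 1·9 + 8, 9 = 1·8 + 1; back-substituting gives 1 = 7·43 − 5·60, so 43⁻¹ ≡ 7 (mod 60).
Since σ is injective, we find σ⁻¹(18): we need 43x ≡ 18 − 48 ≡ 30 (mod 60). Using 43⁻¹ = 7: x ≡ 7·30 = 210 = 3·60 + 30, so x = 30.
Check: σ(30) = 43·30 + 48 = 1338 = 22·60 + 18 ≡ 18 (mod 60).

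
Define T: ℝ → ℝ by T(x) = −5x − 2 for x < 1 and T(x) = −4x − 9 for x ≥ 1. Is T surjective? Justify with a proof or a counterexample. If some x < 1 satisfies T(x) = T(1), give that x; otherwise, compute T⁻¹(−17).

Both pieces are strictly decreasing (slopes −5 and −4), so each is injective on its own interval.
The left piece maps (−∞, 1) onto (−7, ∞); the right piece maps [1, ∞) onto (−∞, −13].
The union (−7, ∞) ∪ (−∞, −13] omits the interval between −7 and −13; in particular −7 has no preimage. So T is not surjective.
Because the two images are disjoint, no x < 1 has T(x) = T(1), so we compute T⁻¹(−17): −17 lies in (−∞, −13], so solve −4x − 9 = −17: x = (−17 + 9)/(−4) = 2.

2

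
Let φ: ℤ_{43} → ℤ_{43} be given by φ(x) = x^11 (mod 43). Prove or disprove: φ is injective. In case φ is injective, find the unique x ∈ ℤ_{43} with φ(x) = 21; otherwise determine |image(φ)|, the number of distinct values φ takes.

11

Since 43 is prime, the nonzero elements of ℤ_{43} form a cyclic group of order 42.
As gcd(11, 42) = 1, raising to the 11th power is a bijection on this group: if u^11 ≡ v^11 then (uv^{−1})^11 = 1, and the only element of order dividing gcd(11, 42) = 1 is 1, so u = v.
With φ(0) = 0 this makes φ injective on all of ℤ_{43}, hence bijective (finite equal-size domain and codomain). In particular φ is injective.
Since φ is injective, we find the preimage of 21. The inverse of x ↦ x^11 on (ℤ_{43})^× is x ↦ x^23, because 11·23 = 253 = 6·42 + 1 ≡ 1 (mod 42) and x^{42} = 1 for x ≠ 0 (Fermat). So φ⁻¹(21) = 21^23 mod 43.
Repeated squaring mod 43: 21^1 ≡ 21, 21^2 ≡ 21² = 441 ≡ 11, 21^4 ≡ 11² = 121 ≡ 35, 21^8 ≡ 35² = 1225 ≡ 21, 21^16 ≡ 21² = 441 ≡ 11. Since 23 = 16 + 4 + 2 + 1, 21^23 ≡ 11·35·11·21: 11·35 = 385 ≡ 41, then 41·11 = 451 ≡ 21, then 21·21 = 441 ≡ 11. So 21^23 ≡ 11 (mod 43).
Hence φ⁻¹(21) = 11.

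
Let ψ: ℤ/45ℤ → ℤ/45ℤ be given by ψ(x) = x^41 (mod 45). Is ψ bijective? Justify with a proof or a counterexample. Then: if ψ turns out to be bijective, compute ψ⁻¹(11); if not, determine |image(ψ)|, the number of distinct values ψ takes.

ψ(0) = 0^41 = 0.
ψ(15): Repeated squaring mod 45: 15^1 ≡ 15, 15^2 ≡ 15² = 225 ≡ 0, 15^4 ≡ 0² = 0, 15^8 ≡ 0² = 0, 15^16 ≡ 0² = 0, 15^32 ≡ 0² = 0. Since 41 = 32 + 8 + 1, 15^41 ≡ 0·0·15: 0·0 = 0, then 0·15 = 0. So 15^41 ≡ 0 (mod 45).
So ψ(0) = ψ(15) = 0 while 0 ≠ 15, therefore ψ is not injective, hence not bijective.
Since ψ is not bijective, we determine |image(ψ)|. Computing x^41 mod 45 for each x (by repeated squaring, reducing mod 45 at every step), the values ψ(0), ψ(1), …, ψ(44) are: 0, 1, 32, 18, 34, 20, 36, 22, 8, 9, 10, 41, 27, 43, 29, 0, 31, 17, 18, 19, 5, 36, 7, 38, 9, 40, 26, 27, 28, 14, 0, 16, 2, 18, 4, 35, 36, 37, 23, 9, 25, 11, 27, 13, 44.
The distinct values are {0, 1, 2, 4, 5, 7, 8, 9, 10, 11, 13, 14, 16, 17, 18, 19, 20, 22, 23, 25, 26, 27, 28, 29, 31, 32, 34, 35, 36, 37, 38, 40, 41, 43, 44}; there are 35 of them.

35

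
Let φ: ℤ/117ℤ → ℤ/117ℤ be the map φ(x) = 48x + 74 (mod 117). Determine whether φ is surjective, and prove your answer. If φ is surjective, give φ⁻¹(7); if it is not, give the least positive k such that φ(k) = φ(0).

39

Since gcd(48, 117) = 3, we have 48x ≡ 0 (mod 3) for all x, so φ(x) ≡ 2 (mod 3).
But 0 ≢ 2 (mod 3), so 0 ∈ ℤ/117ℤ has no preimage. Thus φ is not surjective.
Since φ is not surjective, we find the least positive k with φ(k) = φ(0): this means 48k ≡ 0 (mod 117), i.e. 117 ∣ 48k. Since gcd(48, 117) = 3, dividing through by 3 this holds exactly when 39 ∣ 16k, and as gcd(16, 39) = 1, exactly when 39 ∣ k.
The smallest positive such k is 39.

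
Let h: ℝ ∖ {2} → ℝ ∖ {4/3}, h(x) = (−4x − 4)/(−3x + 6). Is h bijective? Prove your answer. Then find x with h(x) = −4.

5/4

Suppose h(a) = h(b). Cross-multiplying: (−4a − 4)(−3b + 6) = (−4b − 4)(−3a + 6).
Expanding both sides and cancelling the symmetric terms leaves −36·(a − b) = 0. Since −36 ≠ 0, a = b. So h is injective.
For any y ≠ 4/3, solving y(−3x + 6) = −4x − 4 for x gives a well-defined x ≠ 2. So h is surjective.
Thus h is bijective.
Solving h(x) = −4: cross-multiplying gives −4x − 4 = −4(−3x + 6), which rearranges to −16x = −20, so x = 5/4.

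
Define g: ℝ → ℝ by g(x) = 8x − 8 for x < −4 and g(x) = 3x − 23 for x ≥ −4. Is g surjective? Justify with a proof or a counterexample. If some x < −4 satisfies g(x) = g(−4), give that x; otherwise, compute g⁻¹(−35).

-4

Both pieces are strictly increasing (slopes 8 and 3), so each is injective on its own interval.
The left piece maps (−∞, −4) onto (−∞, −40); the right piece maps [−4, ∞) onto [−35, ∞).
The union (−∞, −40) ∪ [−35, ∞) omits the interval between −40 and −35; in particular −40 has no preimage. So g is not surjective.
Because the two images are disjoint, no x < −4 has g(x) = g(−4), so we compute g⁻¹(−35): −35 lies in [−35, ∞), so solve 3x − 23 = −35: x = (−35 + 23)/3 = −4.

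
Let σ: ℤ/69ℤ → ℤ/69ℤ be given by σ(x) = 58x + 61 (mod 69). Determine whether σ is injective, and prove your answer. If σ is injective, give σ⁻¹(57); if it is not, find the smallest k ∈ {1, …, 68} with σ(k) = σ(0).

Suppose σ(a) = σ(b) in ℤ/69ℤ. Then 58a + 61 ≡ 58b + 61 (mod 69), hence 58(a − b) ≡ 0 (mod 69).
Since gcd(58, 69) = 1, 58 is invertible modulo 69, hence a − b ≡ 0 (mod 69), i.e. a = b.
So σ is injective.
We now compute 58⁻¹ mod 69 explicitly. Euclid's algorithm: 69 = 1·58 + 11, 58 = 5·11 + 3, 11 = 3·3 + 2, 3 = 1·2 + 1; back-substituting gives 1 = 25·58 − 21·69, so 58⁻¹ ≡ 25 (mod 69).
Since σ is injective, we find σ⁻¹(57): we need 58x ≡ 57 − 61 ≡ 65 (mod 69). Using 58⁻¹ = 25: x ≡ 25·65 = 1625 = 23·69 + 38, so x = 38.
Check: σ(38) = 58·38 + 61 = 2265 = 32·69 + 57 ≡ 57 (mod 69).

38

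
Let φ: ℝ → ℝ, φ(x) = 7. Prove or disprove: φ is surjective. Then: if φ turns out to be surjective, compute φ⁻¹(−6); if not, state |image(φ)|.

φ(x) = 7 for all x, so 8 has no preimage and φ is not surjective.
Since φ is not surjective, we state |image(φ)|: the image of φ is {7}, which has 1 element.

1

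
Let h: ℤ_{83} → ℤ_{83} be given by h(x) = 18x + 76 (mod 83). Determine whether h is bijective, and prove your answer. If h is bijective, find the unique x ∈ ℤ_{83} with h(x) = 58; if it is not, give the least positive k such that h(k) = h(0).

82

Recall that injectivity means: for all s, t in the domain, h(s) = h(t) implies s = t.
Suppose h(s) = h(t) in ℤ_{83}. Then 18s + 76 ≡ 18t + 76 (mod 83), hence 18(s − t) ≡ 0 (mod 83).
Since gcd(18, 83) = 1, 18 is invertible modulo 83, therefore s − t ≡ 0 (mod 83), i.e. s = t.
We now compute 18⁻¹ mod 83 explicitly. Euclid's algorithm: 83 = 4·18 + 11, 18 = 1·11 + 7, 11 = 1·7 + 4, 7 = 1·4 + 3, 4 = 1·3 + 1; back-substituting gives 1 = 60·18 − 13·83, so 18⁻¹ ≡ 60 (mod 83).
Then y ↦ 60(y − 76) is a two-sided inverse to h, so every y ∈ ℤ_{83} has a preimage.
Therefore h is bijective.
Since h is bijective, we compute h⁻¹(58): solve 18x + 76 ≡ 58 (mod 83), i.e. 18x ≡ 65 (mod 83).
Multiplying by 18⁻¹ = 60 gives x ≡ 60·65 = 3900 = 46·83 + 82 ≡ 82 (mod 83).
Check: h(82) = 18·82 + 76 = 1552 = 18·83 + 58 ≡ 58 (mod 83).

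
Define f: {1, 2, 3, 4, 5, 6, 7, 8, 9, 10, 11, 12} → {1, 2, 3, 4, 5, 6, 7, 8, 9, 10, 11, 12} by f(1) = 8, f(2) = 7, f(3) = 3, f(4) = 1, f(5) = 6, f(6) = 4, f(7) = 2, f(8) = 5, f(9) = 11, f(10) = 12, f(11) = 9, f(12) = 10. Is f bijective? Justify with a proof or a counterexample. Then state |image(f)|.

The values 8, 7, 3, 1, 6, 4, 2, 5, 11, 12, 9, 10 are a permutation of {1, 2, 3, 4, 5, 6, 7, 8, 9, 10, 11, 12}: each element appears exactly once.
So f is injective and surjective, hence bijective.
The image of f is {1, 2, 3, 4, 5, 6, 7, 8, 9, 10, 11, 12}, which has 12 elements.

12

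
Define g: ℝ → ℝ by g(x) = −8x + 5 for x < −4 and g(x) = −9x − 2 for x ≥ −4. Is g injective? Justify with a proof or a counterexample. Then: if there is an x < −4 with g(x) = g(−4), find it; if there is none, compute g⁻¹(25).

Both pieces are strictly decreasing (slopes −8 and −9), so each is injective on its own interval.
The left piece maps (−∞, −4) onto (37, ∞); the right piece maps [−4, ∞) onto (−∞, 34].
These images are disjoint, so no value is attained by both pieces. Therefore g is injective.
Because the two images are disjoint, no x < −4 has g(x) = g(−4), so we compute g⁻¹(25): 25 lies in (−∞, 34], so solve −9x − 2 = 25: x = (25 + 2)/(−9) = −3.

-3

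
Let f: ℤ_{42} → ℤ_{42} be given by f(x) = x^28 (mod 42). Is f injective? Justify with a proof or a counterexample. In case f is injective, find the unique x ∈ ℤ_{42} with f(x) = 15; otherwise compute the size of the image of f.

16

f(4): Repeated squaring mod 42: 4^1 ≡ 4, 4^2 ≡ 4² = 16, 4^4 ≡ 16² = 256 ≡ 4, 4^8 ≡ 4² = 16, 4^16 ≡ 16² = 256 ≡ 4. Since 28 = 16 + 8 + 4, 4^28 ≡ 4·16·4: 4·16 = 64 ≡ 22, then 22·4 = 88 ≡ 4. So 4^28 ≡ 4 (mod 42).
f(10): Repeated squaring mod 42: 10^1 ≡ 10, 10^2 ≡ 10² = 100 ≡ 16, 10^4 ≡ 16² = 256 ≡ 4, 10^8 ≡ 4² = 16, 10^16 ≡ 16² = 256 ≡ 4. Since 28 = 16 + 8 + 4, 10^28 ≡ 4·16·4: 4·16 = 64 ≡ 22, then 22·4 = 88 ≡ 4. So 10^28 ≡ 4 (mod 42).
So f(4) = f(10) = 4 while 4 ≠ 10, hence f is not injective.
Since f is not injective, we determine |image(f)|. Computing x^28 mod 42 for each x (by repeated squaring, reducing mod 42 at every step), the values f(0), f(1), …, f(41) are: 0, 1, 16, 39, 4, 37, 36, 7, 22, 9, 4, 25, 30, 1, 28, 15, 16, 25, 18, 37, 22, 21, 22, 37, 18, 25, 16, 15, 28, 1, 30, 25, 4, 9, 22, 7, 36, 37, 4, 39, 16, 1.
The distinct values are {0, 1, 4, 7, 9, 15, 16, 18, 21, 22, 25, 28, 30, 36, 37, 39}; there are 16 of them.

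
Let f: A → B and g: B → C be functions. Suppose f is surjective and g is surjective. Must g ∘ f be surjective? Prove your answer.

surjective

Let c ∈ C. Since g is surjective, there is b ∈ B with g(b) = c. Since f is surjective, there is a ∈ A with f(a) = b.
Then (g ∘ f)(a) = g(b) = c. Thus g ∘ f is surjective.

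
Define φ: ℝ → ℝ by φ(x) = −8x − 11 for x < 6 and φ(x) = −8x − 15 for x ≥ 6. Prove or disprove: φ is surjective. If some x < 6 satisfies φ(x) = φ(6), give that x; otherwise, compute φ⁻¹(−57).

Both pieces are strictly decreasing (slopes −8 and −8), so each is injective on its own interval.
The left piece maps (−∞, 6) onto (−59, ∞); the right piece maps [6, ∞) onto (−∞, −63].
The union (−59, ∞) ∪ (−∞, −63] omits the interval between −59 and −63; in particular −59 has no preimage. So φ is not surjective.
Because the two images are disjoint, no x < 6 has φ(x) = φ(6), so we compute φ⁻¹(−57): −57 lies in (−59, ∞), so solve −8x − 11 = −57: x = (−57 + 11)/(−8) = 23/4.

23/4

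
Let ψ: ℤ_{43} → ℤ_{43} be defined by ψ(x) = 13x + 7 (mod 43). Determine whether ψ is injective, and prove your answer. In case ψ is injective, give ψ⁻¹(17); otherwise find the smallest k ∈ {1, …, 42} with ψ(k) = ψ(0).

Recall that ψ is injective when ψ(s) = ψ(t) forces s = t.
If ψ(s) = ψ(t), then 13s ≡ 13t (mod 43). Because gcd(13, 43) = 1, we may cancel 13 to get s ≡ t (mod 43).
So ψ is injective.
We now compute 13⁻¹ mod 43 explicitly. Euclid's algorithm: 43 = 3·13 + 4, 13 = 3·4 + 1; back-substituting gives 1 = 10·13 − 3·43, so 13⁻¹ ≡ 10 (mod 43).
Since ψ is injective, we find ψ⁻¹(17): we need 13x ≡ 17 − 7 ≡ 10 (mod 43). Using 13⁻¹ = 10: x ≡ 10·10 = 100 = 2·43 + 14, so x = 14.
Check: ψ(14) = 13·14 + 7 = 189 = 4·43 + 17 ≡ 17 (mod 43).

14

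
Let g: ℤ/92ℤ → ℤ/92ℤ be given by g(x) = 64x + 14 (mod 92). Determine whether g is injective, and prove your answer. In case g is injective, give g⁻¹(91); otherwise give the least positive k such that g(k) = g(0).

We have gcd(64, 92) = 4 > 1. Taking u = 0 and v = 23: g(0) = 14 and g(23) = 64·23 + 14 = 1486 ≡ 14 (mod 92).
So g(0) = g(23) while 0 ≠ 23, hence g is not injective.
Since g is not injective, we find the least positive k with g(k) = g(0): this means 64k ≡ 0 (mod 92), i.e. 92 ∣ 64k. Since gcd(64, 92) = 4, dividing through by 4 this holds exactly when 23 ∣ 16k, and as gcd(16, 23) = 1, exactly when 23 ∣ k.
The smallest positive such k is 23.

23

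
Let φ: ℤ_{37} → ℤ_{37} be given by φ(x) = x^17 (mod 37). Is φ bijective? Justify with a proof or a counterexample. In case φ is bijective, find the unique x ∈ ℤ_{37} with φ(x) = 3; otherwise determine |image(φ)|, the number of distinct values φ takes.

Since 37 is prime, the nonzero elements of ℤ_{37} form a cyclic group of order 36.
As gcd(17, 36) = 1, raising to the 17th power is a bijection on this group: if x_1^17 ≡ x_2^17 then (x_1x_2^{−1})^17 = 1, and the only element of order dividing gcd(17, 36) = 1 is 1, so x_1 = x_2.
With φ(0) = 0 this makes φ injective on all of ℤ_{37}, hence bijective (finite equal-size domain and codomain). In particular φ is bijective.
Since φ is bijective, we find the preimage of 3. The inverse of x ↦ x^17 on (ℤ_{37})^× is x ↦ x^17, because 17·17 = 289 = 8·36 + 1 ≡ 1 (mod 36) and x^{36} = 1 for x ≠ 0 (Fermat). So φ⁻¹(3) = 3^17 mod 37.
Repeated squaring mod 37: 3^1 ≡ 3, 3^2 ≡ 3² = 9, 3^4 ≡ 9² = 81 ≡ 7, 3^8 ≡ 7² = 49 ≡ 12, 3^16 ≡ 12² = 144 ≡ 33. Since 17 = 16 + 1, 3^17 ≡ 33·3: 33·3 = 99 ≡ 25. So 3^17 ≡ 25 (mod 37).
Hence φ⁻¹(3) = 25.

25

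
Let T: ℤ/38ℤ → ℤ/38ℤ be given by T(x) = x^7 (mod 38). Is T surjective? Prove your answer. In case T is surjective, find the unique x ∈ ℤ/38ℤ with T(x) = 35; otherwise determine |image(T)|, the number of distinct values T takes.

Computing x^7 mod 38 for each x (by repeated squaring, reducing mod 38 at every step), the values T(0), T(1), …, T(37) are: 0, 1, 14, 21, 6, 35, 28, 7, 8, 23, 34, 11, 12, 29, 22, 13, 36, 5, 18, 19, 20, 33, 2, 25, 16, 9, 26, 27, 4, 15, 30, 31, 10, 3, 32, 17, 24, 37.
Every element of ℤ/38ℤ appears exactly once in this list, so T is a bijection, and in particular surjective.
Since T is surjective, we read off the preimage of 35 from the same table: T(5) = 35, so T⁻¹(35) = 5.

5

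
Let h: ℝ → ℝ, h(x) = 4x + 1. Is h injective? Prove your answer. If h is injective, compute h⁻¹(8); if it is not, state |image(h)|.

7/4

By definition, h is injective if h(s) = h(t) implies s = t.
Suppose h(s) = h(t). Then 4s + 1 = 4t + 1, thus 4s = 4t, hence s = t.
Hence h is injective.
Since h is injective, we compute h⁻¹(8) = (8 − 1)/4 = 7/4.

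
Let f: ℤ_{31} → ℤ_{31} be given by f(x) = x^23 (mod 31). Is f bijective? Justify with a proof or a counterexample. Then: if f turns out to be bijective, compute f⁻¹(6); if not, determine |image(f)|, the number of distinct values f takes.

Since 31 is prime, the nonzero elements of ℤ_{31} form a cyclic group of order 30.
As gcd(23, 30) = 1, raising to the 23rd power is a bijection on this group: if x_1^23 ≡ x_2^23 then (x_1x_2^{−1})^23 = 1, and the only element of order dividing gcd(23, 30) = 1 is 1, so x_1 = x_2.
With f(0) = 0 this makes f injective on all of ℤ_{31}, hence bijective (finite equal-size domain and codomain). In particular f is bijective.
Since f is bijective, we find the preimage of 6. The inverse of x ↦ x^23 on (ℤ_{31})^× is x ↦ x^17, because 23·17 = 391 = 13·30 + 1 ≡ 1 (mod 30) and x^{30} = 1 for x ≠ 0 (Fermat). So f⁻¹(6) = 6^17 mod 31.
Repeated squaring mod 31: 6^1 ≡ 6, 6^2 ≡ 6² = 36 ≡ 5, 6^4 ≡ 5² = 25, 6^8 ≡ 25² = 625 ≡ 5, 6^16 ≡ 5² = 25. Since 17 = 16 + 1, 6^17 ≡ 25·6: 25·6 = 150 ≡ 26. So 6^17 ≡ 26 (mod 31).
Hence f⁻¹(6) = 26.

26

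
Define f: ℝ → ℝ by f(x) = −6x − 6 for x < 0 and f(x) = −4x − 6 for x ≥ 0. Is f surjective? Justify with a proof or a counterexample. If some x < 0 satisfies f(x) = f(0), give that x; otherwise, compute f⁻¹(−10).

Both pieces are strictly decreasing (slopes −6 and −4), so each is injective on its own interval.
The left piece maps (−∞, 0) onto (−6, ∞); the right piece maps [0, ∞) onto (−∞, −6].
These images together cover ℝ, so f is surjective.
Because the two images are disjoint, no x < 0 has f(x) = f(0), so we compute f⁻¹(−10): −10 lies in (−∞, −6], so solve −4x − 6 = −10: x = (−10 + 6)/(−4) = 1.

1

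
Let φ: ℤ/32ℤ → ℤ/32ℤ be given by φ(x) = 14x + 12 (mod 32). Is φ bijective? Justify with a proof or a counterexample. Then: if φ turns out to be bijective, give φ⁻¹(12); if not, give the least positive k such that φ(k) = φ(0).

We have gcd(14, 32) = 2 > 1. Taking u = 0 and v = 16: φ(0) = 12 and φ(16) = 14·16 + 12 = 236 ≡ 12 (mod 32).
So φ(0) = φ(16) while 0 ≠ 16, hence φ is not injective, hence not bijective.
Since φ is not bijective, we find the least positive k with φ(k) = φ(0): this means 14k ≡ 0 (mod 32), i.e. 32 ∣ 14k. Since gcd(14, 32) = 2, dividing through by 2 this holds exactly when 16 ∣ 7k, and as gcd(7, 16) = 1, exactly when 16 ∣ k.
The smallest positive such k is 16.

16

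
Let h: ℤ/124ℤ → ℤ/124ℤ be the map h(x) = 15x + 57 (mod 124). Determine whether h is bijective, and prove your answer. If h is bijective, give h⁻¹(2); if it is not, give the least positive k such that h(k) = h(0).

79

Suppose h(a) = h(b) in ℤ/124ℤ. Then 15a + 57 ≡ 15b + 57 (mod 124), hence 15(a − b) ≡ 0 (mod 124).
Since gcd(15, 124) = 1, 15 is invertible modulo 124, thus a − b ≡ 0 (mod 124), i.e. a = b.
We now compute 15⁻¹ mod 124 explicitly. Euclid's algorithm: 124 = 8·15 + 4, 15 = 3·4 + 3, 4 = 1·3 + 1; back-substituting gives 1 = 91·15 − 11·124, so 15⁻¹ ≡ 91 (mod 124).
Then y ↦ 91(y − 57) is a two-sided inverse to h, so every y ∈ ℤ/124ℤ has a preimage.
So h is bijective.
Since h is bijective, we find h⁻¹(2): we need 15x ≡ 2 − 57 ≡ 69 (mod 124). Using 15⁻¹ = 91: x ≡ 91·69 = 6279 = 50·124 + 79, so x = 79.
Check: h(79) = 15·79 + 57 = 1242 = 10·124 + 2 ≡ 2 (mod 124).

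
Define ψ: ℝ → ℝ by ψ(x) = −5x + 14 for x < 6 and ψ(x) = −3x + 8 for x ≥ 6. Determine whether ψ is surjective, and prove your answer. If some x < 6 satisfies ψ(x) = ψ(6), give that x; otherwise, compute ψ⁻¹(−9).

Both pieces are strictly decreasing (slopes −5 and −3), so each is injective on its own interval.
The left piece maps (−∞, 6) onto (−16, ∞); the right piece maps [6, ∞) onto (−∞, −10].
The union (−16, ∞) ∪ (−∞, −10] covers ℝ, so ψ is surjective.
For the follow-up: the images overlap, so an x < 6 with ψ(x) = ψ(6) exists. ψ(6) = −10; solving −5x + 14 = −10 for x < 6 gives x = (−10 − 14)/(−5) = 24/5.

24/5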